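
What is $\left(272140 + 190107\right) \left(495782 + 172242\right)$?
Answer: $308792089928$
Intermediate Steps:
$\left(272140 + 190107\right) \left(495782 + 172242\right) = 462247 \cdot 668024 = 308792089928$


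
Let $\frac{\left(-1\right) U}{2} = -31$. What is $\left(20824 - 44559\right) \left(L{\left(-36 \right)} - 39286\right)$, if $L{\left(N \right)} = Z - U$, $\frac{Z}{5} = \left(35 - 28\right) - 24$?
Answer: $935942255$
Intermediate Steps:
$U = 62$ ($U = \left(-2\right) \left(-31\right) = 62$)
$Z = -85$ ($Z = 5 \left(\left(35 - 28\right) - 24\right) = 5 \left(7 - 24\right) = 5 \left(-17\right) = -85$)
$L{\left(N \right)} = -147$ ($L{\left(N \right)} = -85 - 62 = -147$)
$\left(20824 - 44559\right) \left(L{\left(-36 \right)} - 39286\right) = \left(20824 - 44559\right) \left(-147 - 39286\right) = \left(-23735\right) \left(-39433\right) = 935942255$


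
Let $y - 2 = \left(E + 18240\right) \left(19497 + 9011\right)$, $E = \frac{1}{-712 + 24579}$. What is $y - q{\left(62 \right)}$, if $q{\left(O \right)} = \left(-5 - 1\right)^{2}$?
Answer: $\frac{12410503169670}{23867} \approx 5.1999 \cdot 10^{8}$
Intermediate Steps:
$E = \frac{1}{23867} \approx 4.1899 \cdot 10^{-5}$
$y = \frac{12410504028882}{23867}$ ($y = 2 + \left(\frac{1}{23867} + 18240\right) \left(19497 + 9011\right) = 2 + \frac{435334081}{23867} \cdot 28508 = 2 + \frac{12410503981148}{23867} = \frac{12410504028882}{23867} \approx 5.1999 \cdot 10^{8}$)
$q{\left(O \right)} = 36$ ($q{\left(O \right)} = \left(-6\right)^{2} = 36$)
$y - q{\left(62 \right)} = \frac{12410504028882}{23867} - 36 = \frac{12410503169670}{23867}$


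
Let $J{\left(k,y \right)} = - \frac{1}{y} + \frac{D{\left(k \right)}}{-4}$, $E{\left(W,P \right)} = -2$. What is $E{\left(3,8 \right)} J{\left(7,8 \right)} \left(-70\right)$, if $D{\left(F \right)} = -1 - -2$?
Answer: $- \frac{105}{2} \approx -52.5$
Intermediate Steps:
$D{\left(F \right)} = 1$ ($D{\left(F \right)} = -1 + 2 = 1$)
$J{\left(k,y \right)} = - \frac{1}{4} - \frac{1}{y}$ ($J{\left(k,y \right)} = - \frac{1}{y} + 1 \frac{1}{-4} = - \frac{1}{y} + 1 \left(- \frac{1}{4}\right) = - \frac{1}{y} - \frac{1}{4} = - \frac{1}{4} - \frac{1}{y}$)
$E{\left(3,8 \right)} J{\left(7,8 \right)} \left(-70\right) = - 2 \frac{-4 - 8}{4 \cdot 8} \left(-70\right) = - 2 \cdot \frac{1}{4} \cdot \frac{1}{8} \left(-4 - 8\right) \left(-70\right) = - 2 \cdot \frac{1}{4} \cdot \frac{1}{8} \left(-12\right) \left(-70\right) = \left(-2\right) \left(- \frac{3}{8}\right) \left(-70\right) = \frac{3}{4} \left(-70\right) = - \frac{105}{2}$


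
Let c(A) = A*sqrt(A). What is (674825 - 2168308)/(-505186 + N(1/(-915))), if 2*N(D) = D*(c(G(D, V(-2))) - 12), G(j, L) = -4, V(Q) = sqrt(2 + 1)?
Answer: 39479695099020180/13354413133199617 + 1366536945*I/53417652532798468 ≈ 2.9563 + 2.5582e-8*I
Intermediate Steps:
V(Q) = sqrt(3)
c(A) = A**(3/2)
N(D) = D*(-12 - 8*I)/2 (N(D) = (D*((-4)**(3/2) - 12))/2 = (D*(-8*I - 12))/2 = (D*(-12 - 8*I))/2 = D*(-12 - 8*I)/2)
(674825 - 2168308)/(-505186 + N(1/(-915))) = (674825 - 2168308)/(-505186 + (-6 - 4*I)/(-915)) = -1493483/(-505186 - (-6 - 4*I)/915) = -1493483/(-505186 + (2/305 + 4*I/915)) = -1493483*837225*(-154081728/305 - 4*I/915)/213670610131193872 = -1250381304675*(-154081728/305 - 4*I/915)/213670610131193872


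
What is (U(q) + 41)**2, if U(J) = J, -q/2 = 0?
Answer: 1681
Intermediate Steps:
q = 0 (q = -2*0 = 0)
(U(q) + 41)**2 = (0 + 41)**2 = 41**2 = 1681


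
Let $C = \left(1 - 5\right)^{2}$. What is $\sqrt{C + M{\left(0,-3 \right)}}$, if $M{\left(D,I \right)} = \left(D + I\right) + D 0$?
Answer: $\sqrt{13} \approx 3.6056$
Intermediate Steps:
$M{\left(D,I \right)} = D + I$ ($M{\left(D,I \right)} = \left(D + I\right) + 0 = D + I$)
$C = 16$ ($C = \left(-4\right)^{2} = 16$)
$\sqrt{C + M{\left(0,-3 \right)}} = \sqrt{16 + \left(0 - 3\right)} = \sqrt{16 - 3} = \sqrt{13}$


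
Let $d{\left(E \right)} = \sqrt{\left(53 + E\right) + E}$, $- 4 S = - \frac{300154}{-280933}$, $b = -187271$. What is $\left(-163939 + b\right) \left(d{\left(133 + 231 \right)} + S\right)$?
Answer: $\frac{26354271585}{280933} - 351210 \sqrt{781} \approx -9.7212 \cdot 10^{6}$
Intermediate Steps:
$S = - \frac{150077}{561866}$ ($S = - \frac{\left(-1\right) \frac{300154}{-280933}}{4} = - \frac{\left(-1\right) 300154 \left(- \frac{1}{280933}\right)}{4} = - \frac{\left(-1\right) \left(- \frac{300154}{280933}\right)}{4} = \left(- \frac{1}{4}\right) \frac{300154}{280933} = - \frac{150077}{561866} \approx -0.2671$)
$d{\left(E \right)} = \sqrt{53 + 2 E}$
$\left(-163939 + b\right) \left(d{\left(133 + 231 \right)} + S\right) = \left(-163939 - 187271\right) \left(\sqrt{53 + 2 \left(133 + 231\right)} - \frac{150077}{561866}\right) = - 351210 \left(\sqrt{53 + 2 \cdot 364} - \frac{150077}{561866}\right) = - 351210 \left(\sqrt{53 + 728} - \frac{150077}{561866}\right) = - 351210 \left(\sqrt{781} - \frac{150077}{561866}\right) = - 351210 \left(- \frac{150077}{561866} + \sqrt{781}\right) = \frac{26354271585}{280933} - 351210 \sqrt{781}$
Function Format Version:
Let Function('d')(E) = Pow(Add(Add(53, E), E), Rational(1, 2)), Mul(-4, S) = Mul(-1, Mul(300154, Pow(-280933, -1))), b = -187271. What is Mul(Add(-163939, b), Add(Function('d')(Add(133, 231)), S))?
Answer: Add(Rational(26354271585, 280933), Mul(-351210, Pow(781, Rational(1, 2)))) ≈ -9.7212e+6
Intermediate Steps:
S = Rational(-150077, 561866) (S = Mul(Rational(-1, 4), Mul(-1, Mul(300154, Pow(-280933, -1)))) = Mul(Rational(-1, 4), Mul(-1, Mul(300154, Rational(-1, 280933)))) = Mul(Rational(-1, 4), Mul(-1, Rational(-300154, 280933))) = Mul(Rational(-1, 4), Rational(300154, 280933)) = Rational(-150077, 561866) ≈ -0.26710)
Function('d')(E) = Pow(Add(53, Mul(2, E)), Rational(1, 2))
Mul(Add(-163939, b), Add(Function('d')(Add(133, 231)), S)) = Mul(Add(-163939, -187271), Add(Pow(Add(53, Mul(2, Add(133, 231))), Rational(1, 2)), Rational(-150077, 561866))) = Mul(-351210, Add(Pow(Add(53, Mul(2, 364)), Rational(1, 2)), Rational(-150077, 561866))) = Mul(-351210, Add(Pow(Add(53, 728), Rational(1, 2)), Rational(-150077, 561866))) = Mul(-351210, Add(Pow(781, Rational(1, 2)), Rational(-150077, 561866))) = Mul(-351210, Add(Rational(-150077, 561866), Pow(781, Rational(1, 2)))) = Add(Rational(26354271585, 280933), Mul(-351210, Pow(781, Rational(1, 2))))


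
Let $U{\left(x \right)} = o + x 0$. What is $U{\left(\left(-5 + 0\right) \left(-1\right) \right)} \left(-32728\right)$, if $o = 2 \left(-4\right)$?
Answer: $261824$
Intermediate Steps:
$o = -8$
$U{\left(x \right)} = -8$ ($U{\left(x \right)} = -8 + x 0 = -8 + 0 = -8$)
$U{\left(\left(-5 + 0\right) \left(-1\right) \right)} \left(-32728\right) = \left(-8\right) \left(-32728\right) = 261824$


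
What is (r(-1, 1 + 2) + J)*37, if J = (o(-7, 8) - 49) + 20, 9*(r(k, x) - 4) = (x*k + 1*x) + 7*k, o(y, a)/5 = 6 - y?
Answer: 13061/9 ≈ 1451.2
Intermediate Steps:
o(y, a) = 30 - 5*y (o(y, a) = 5*(6 - y) = 30 - 5*y)
r(k, x) = 4 + x/9 + 7*k/9 + k*x/9 (r(k, x) = 4 + ((x*k + 1*x) + 7*k)/9 = 4 + ((k*x + x) + 7*k)/9 = 4 + ((x + k*x) + 7*k)/9 = 4 + (x + 7*k + k*x)/9 = 4 + (x/9 + 7*k/9 + k*x/9) = 4 + x/9 + 7*k/9 + k*x/9)
J = 36 (J = ((30 - 5*(-7)) - 49) + 20 = ((30 + 35) - 49) + 20 = (65 - 49) + 20 = 16 + 20 = 36)
(r(-1, 1 + 2) + J)*37 = ((4 + (1 + 2)/9 + (7/9)*(-1) + (⅑)*(-1)*(1 + 2)) + 36)*37 = ((4 + (⅑)*3 - 7/9 + (⅑)*(-1)*3) + 36)*37 = ((4 + ⅓ - 7/9 - ⅓) + 36)*37 = (29/9 + 36)*37 = (353/9)*37 = 13061/9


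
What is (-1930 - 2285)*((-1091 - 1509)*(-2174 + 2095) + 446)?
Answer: -867640890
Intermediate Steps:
(-1930 - 2285)*((-1091 - 1509)*(-2174 + 2095) + 446) = -4215*(-2600*(-79) + 446) = -4215*(205400 + 446) = -4215*205846 = -867640890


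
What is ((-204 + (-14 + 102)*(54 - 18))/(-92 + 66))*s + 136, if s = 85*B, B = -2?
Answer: 19516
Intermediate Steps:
s = -170 (s = 85*(-2) = -170)
((-204 + (-14 + 102)*(54 - 18))/(-92 + 66))*s + 136 = ((-204 + (-14 + 102)*(54 - 18))/(-92 + 66))*(-170) + 136 = ((-204 + 88*36)/(-26))*(-170) + 136 = ((-204 + 3168)*(-1/26))*(-170) + 136 = (2964*(-1/26))*(-170) + 136 = -114*(-170) + 136 = 19380 + 136 = 19516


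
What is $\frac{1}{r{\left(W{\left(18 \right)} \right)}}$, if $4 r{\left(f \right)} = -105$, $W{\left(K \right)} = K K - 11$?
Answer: $- \frac{4}{105} \approx -0.038095$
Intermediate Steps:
$W{\left(K \right)} = -11 + K^{2}$ ($W{\left(K \right)} = K^{2} - 11 = -11 + K^{2}$)
$r{\left(f \right)} = - \frac{105}{4}$ ($r{\left(f \right)} = \frac{1}{4} \left(-105\right) = - \frac{105}{4}$)
$\frac{1}{r{\left(W{\left(18 \right)} \right)}} = \frac{1}{- \frac{105}{4}} = - \frac{4}{105}$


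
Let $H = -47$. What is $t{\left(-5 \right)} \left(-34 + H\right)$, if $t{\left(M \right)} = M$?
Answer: $405$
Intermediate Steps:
$t{\left(-5 \right)} \left(-34 + H\right) = - 5 \left(-34 - 47\right) = \left(-5\right) \left(-81\right) = 405$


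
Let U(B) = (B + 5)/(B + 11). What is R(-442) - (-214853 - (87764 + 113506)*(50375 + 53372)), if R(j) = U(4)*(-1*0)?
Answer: 20881373543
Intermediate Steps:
U(B) = (5 + B)/(11 + B)
R(j) = 0 (R(j) = ((5 + 4)/(11 + 4))*(-1*0) = (9/15)*0 = ((1/15)*9)*0 = (⅗)*0 = 0)
R(-442) - (-214853 - (87764 + 113506)*(50375 + 53372)) = 0 - (-214853 - (87764 + 113506)*(50375 + 53372)) = 0 - (-214853 - 201270*103747) = 0 - (-214853 - 1*20881158690) = 0 - (-214853 - 20881158690) = 0 - 1*(-20881373543) = 0 + 20881373543 = 20881373543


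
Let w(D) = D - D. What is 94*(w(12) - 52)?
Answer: -4888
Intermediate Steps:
w(D) = 0
94*(w(12) - 52) = 94*(0 - 52) = 94*(-52) = -4888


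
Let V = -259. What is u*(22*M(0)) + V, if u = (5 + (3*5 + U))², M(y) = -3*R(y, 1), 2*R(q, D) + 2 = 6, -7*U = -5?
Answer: -2787991/49 ≈ -56898.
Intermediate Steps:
U = 5/7 (U = -⅐*(-5) = 5/7 ≈ 0.71429)
R(q, D) = 2 (R(q, D) = -1 + (½)*6 = -1 + 3 = 2)
M(y) = -6 (M(y) = -3*2 = -6)
u = 21025/49 (u = (5 + (3*5 + 5/7))² = (5 + (15 + 5/7))² = (5 + 110/7)² = (145/7)² = 21025/49 ≈ 429.08)
u*(22*M(0)) + V = 21025*(22*(-6))/49 - 259 = (21025/49)*(-132) - 259 = -2775300/49 - 259 = -2787991/49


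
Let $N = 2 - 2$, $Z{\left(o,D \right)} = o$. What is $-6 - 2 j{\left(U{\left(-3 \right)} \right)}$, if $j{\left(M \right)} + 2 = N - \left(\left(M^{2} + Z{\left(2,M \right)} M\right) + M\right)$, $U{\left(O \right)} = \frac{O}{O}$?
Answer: $6$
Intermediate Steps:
$U{\left(O \right)} = 1$
$N = 0$
$j{\left(M \right)} = -2 - M^{2} - 3 M$ ($j{\left(M \right)} = -2 + \left(0 - \left(\left(M^{2} + 2 M\right) + M\right)\right) = -2 + \left(0 - \left(M^{2} + 3 M\right)\right) = -2 - \left(M^{2} + 3 M\right) = -2 - M^{2} - 3 M$)
$-6 - 2 j{\left(U{\left(-3 \right)} \right)} = -6 - 2 \left(-2 - 1^{2} - 3\right) = -6 - 2 \left(-2 - 1 - 3\right) = -6 - -12 = -6 + 12 = 6$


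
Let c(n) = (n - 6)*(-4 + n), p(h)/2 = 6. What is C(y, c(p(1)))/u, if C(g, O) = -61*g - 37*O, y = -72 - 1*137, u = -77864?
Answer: -10973/77864 ≈ -0.14093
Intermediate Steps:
y = -209 (y = -72 - 137 = -209)
p(h) = 12 (p(h) = 2*6 = 12)
c(n) = (-6 + n)*(-4 + n)
C(y, c(p(1)))/u = (-61*(-209) - 37*(24 + 12² - 10*12))/(-77864) = (12749 - 37*(24 + 144 - 120))*(-1/77864) = (12749 - 37*48)*(-1/77864) = (12749 - 1776)*(-1/77864) = 10973*(-1/77864) = -10973/77864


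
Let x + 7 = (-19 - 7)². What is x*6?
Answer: 4014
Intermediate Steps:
x = 669 (x = -7 + (-19 - 7)² = -7 + (-26)² = -7 + 676 = 669)
x*6 = 669*6 = 4014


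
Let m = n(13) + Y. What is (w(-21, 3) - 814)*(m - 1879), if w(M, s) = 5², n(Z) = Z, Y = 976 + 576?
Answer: 247746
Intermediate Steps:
Y = 1552
m = 1565 (m = 13 + 1552 = 1565)
w(M, s) = 25
(w(-21, 3) - 814)*(m - 1879) = (25 - 814)*(1565 - 1879) = -789*(-314) = 247746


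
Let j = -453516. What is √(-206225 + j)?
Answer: I*√659741 ≈ 812.24*I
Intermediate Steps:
√(-206225 + j) = √(-206225 - 453516) = √(-659741) = I*√659741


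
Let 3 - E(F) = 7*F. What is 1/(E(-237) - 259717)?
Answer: -1/258055 ≈ -3.8751e-6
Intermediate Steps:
E(F) = 3 - 7*F
1/(E(-237) - 259717) = 1/((3 - 7*(-237)) - 259717) = 1/((3 + 1659) - 259717) = 1/(1662 - 259717) = 1/(-258055) = -1/258055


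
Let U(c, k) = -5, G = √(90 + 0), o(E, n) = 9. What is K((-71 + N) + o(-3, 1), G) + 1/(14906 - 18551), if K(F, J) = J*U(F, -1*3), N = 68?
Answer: -1/3645 - 15*√10 ≈ -47.434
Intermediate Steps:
G = 3*√10 (G = √90 = 3*√10 ≈ 9.4868)
K(F, J) = -5*J (K(F, J) = J*(-5) = -5*J)
K((-71 + N) + o(-3, 1), G) + 1/(14906 - 18551) = -15*√10 + 1/(14906 - 18551) = -15*√10 + 1/(-3645) = -15*√10 - 1/3645 = -1/3645 - 15*√10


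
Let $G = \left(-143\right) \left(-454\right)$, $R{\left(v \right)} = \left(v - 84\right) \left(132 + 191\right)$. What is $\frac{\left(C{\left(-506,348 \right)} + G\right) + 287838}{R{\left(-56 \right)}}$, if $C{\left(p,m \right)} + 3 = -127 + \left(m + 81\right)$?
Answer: $- \frac{50437}{6460} \approx -7.8076$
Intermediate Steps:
$R{\left(v \right)} = -27132 + 323 v$ ($R{\left(v \right)} = \left(-84 + v\right) 323 = -27132 + 323 v$)
$C{\left(p,m \right)} = -49 + m$ ($C{\left(p,m \right)} = -3 + \left(-127 + \left(m + 81\right)\right) = -3 + \left(-127 + \left(81 + m\right)\right) = -3 + \left(-46 + m\right) = -49 + m$)
$G = 64922$
$\frac{\left(C{\left(-506,348 \right)} + G\right) + 287838}{R{\left(-56 \right)}} = \frac{\left(\left(-49 + 348\right) + 64922\right) + 287838}{-27132 + 323 \left(-56\right)} = \frac{\left(299 + 64922\right) + 287838}{-27132 - 18088} = \frac{65221 + 287838}{-45220} = 353059 \left(- \frac{1}{45220}\right) = - \frac{50437}{6460}$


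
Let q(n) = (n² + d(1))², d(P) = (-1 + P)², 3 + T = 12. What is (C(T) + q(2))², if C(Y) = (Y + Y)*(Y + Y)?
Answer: 115600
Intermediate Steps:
T = 9 (T = -3 + 12 = 9)
q(n) = n⁴ (q(n) = (n² + (-1 + 1)²)² = (n² + 0²)² = (n² + 0)² = (n²)² = n⁴)
C(Y) = 4*Y² (C(Y) = (2*Y)*(2*Y) = 4*Y²)
(C(T) + q(2))² = (4*9² + 2⁴)² = (4*81 + 16)² = (324 + 16)² = 340² = 115600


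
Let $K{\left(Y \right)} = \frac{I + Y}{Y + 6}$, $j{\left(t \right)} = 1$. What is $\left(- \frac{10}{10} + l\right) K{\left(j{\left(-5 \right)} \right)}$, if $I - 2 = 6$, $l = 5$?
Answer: $\frac{36}{7} \approx 5.1429$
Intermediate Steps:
$I = 8$ ($I = 2 + 6 = 8$)
$K{\left(Y \right)} = \frac{8 + Y}{6 + Y}$ ($K{\left(Y \right)} = \frac{8 + Y}{Y + 6} = \frac{8 + Y}{6 + Y}$)
$\left(- \frac{10}{10} + l\right) K{\left(j{\left(-5 \right)} \right)} = \left(- \frac{10}{10} + 5\right) \frac{8 + 1}{6 + 1} = \left(\left(-10\right) \frac{1}{10} + 5\right) \frac{1}{7} \cdot 9 = \left(-1 + 5\right) \frac{1}{7} \cdot 9 = 4 \cdot \frac{9}{7} = \frac{36}{7}$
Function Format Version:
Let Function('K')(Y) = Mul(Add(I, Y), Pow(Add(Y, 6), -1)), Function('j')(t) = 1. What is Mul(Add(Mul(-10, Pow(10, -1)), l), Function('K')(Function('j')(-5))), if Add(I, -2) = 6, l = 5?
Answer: Rational(36, 7) ≈ 5.1429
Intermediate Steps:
I = 8 (I = Add(2, 6) = 8)
Function('K')(Y) = Mul(Pow(Add(6, Y), -1), Add(8, Y)) (Function('K')(Y) = Mul(Add(8, Y), Pow(Add(Y, 6), -1)) = Mul(Add(8, Y), Pow(Add(6, Y), -1)) = Mul(Pow(Add(6, Y), -1), Add(8, Y)))
Mul(Add(Mul(-10, Pow(10, -1)), l), Function('K')(Function('j')(-5))) = Mul(Add(Mul(-10, Pow(10, -1)), 5), Mul(Pow(Add(6, 1), -1), Add(8, 1))) = Mul(Add(Mul(-10, Rational(1, 10)), 5), Mul(Pow(7, -1), 9)) = Mul(Add(-1, 5), Mul(Rational(1, 7), 9)) = Mul(4, Rational(9, 7)) = Rational(36, 7)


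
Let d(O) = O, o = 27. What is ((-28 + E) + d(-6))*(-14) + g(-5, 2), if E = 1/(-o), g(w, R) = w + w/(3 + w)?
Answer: 25597/54 ≈ 474.02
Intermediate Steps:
E = -1/27 (E = 1/(-1*27) = 1/(-27) = -1/27 ≈ -0.037037)
((-28 + E) + d(-6))*(-14) + g(-5, 2) = ((-28 - 1/27) - 6)*(-14) - 5*(4 - 5)/(3 - 5) = (-757/27 - 6)*(-14) - 5*(-1)/(-2) = -919/27*(-14) - 5*(-½)*(-1) = 12866/27 - 5/2 = 25597/54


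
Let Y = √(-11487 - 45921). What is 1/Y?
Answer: -I*√897/7176 ≈ -0.0041736*I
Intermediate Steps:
Y = 8*I*√897 (Y = √(-57408) = 8*I*√897 ≈ 239.6*I)
1/Y = 1/(8*I*√897) = -I*√897/7176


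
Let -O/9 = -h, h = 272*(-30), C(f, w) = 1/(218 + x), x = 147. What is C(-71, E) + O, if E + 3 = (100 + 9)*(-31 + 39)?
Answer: -26805599/365 ≈ -73440.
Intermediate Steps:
E = 869 (E = -3 + (100 + 9)*(-31 + 39) = -3 + 109*8 = -3 + 872 = 869)
C(f, w) = 1/365 (C(f, w) = 1/(218 + 147) = 1/365)
h = -8160
O = -73440 (O = -(-9)*(-8160) = -9*8160 = -73440)
C(-71, E) + O = 1/365 - 73440 = -26805599/365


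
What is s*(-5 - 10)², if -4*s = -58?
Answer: 6525/2 ≈ 3262.5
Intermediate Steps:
s = 29/2 (s = -¼*(-58) = 29/2 ≈ 14.500)
s*(-5 - 10)² = 29*(-5 - 10)²/2 = (29/2)*(-15)² = (29/2)*225 = 6525/2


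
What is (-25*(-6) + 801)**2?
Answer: 904401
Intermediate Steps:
(-25*(-6) + 801)**2 = (150 + 801)**2 = 951**2 = 904401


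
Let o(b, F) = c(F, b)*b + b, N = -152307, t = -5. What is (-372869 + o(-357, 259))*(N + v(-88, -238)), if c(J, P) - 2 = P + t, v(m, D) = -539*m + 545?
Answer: 25530176980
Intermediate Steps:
v(m, D) = 545 - 539*m
c(J, P) = -3 + P (c(J, P) = 2 + (P - 5) = 2 + (-5 + P) = -3 + P)
o(b, F) = b + b*(-3 + b) (o(b, F) = (-3 + b)*b + b = b*(-3 + b) + b = b + b*(-3 + b))
(-372869 + o(-357, 259))*(N + v(-88, -238)) = (-372869 - 357*(-2 - 357))*(-152307 + (545 - 539*(-88))) = (-372869 - 357*(-359))*(-152307 + (545 + 47432)) = (-372869 + 128163)*(-152307 + 47977) = -244706*(-104330) = 25530176980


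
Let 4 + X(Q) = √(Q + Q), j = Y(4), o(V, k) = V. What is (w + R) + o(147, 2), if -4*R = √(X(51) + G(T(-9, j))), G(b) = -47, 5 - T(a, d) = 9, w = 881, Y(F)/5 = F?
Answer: 1028 - √(-51 + √102)/4 ≈ 1028.0 - 1.5988*I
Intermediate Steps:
Y(F) = 5*F
j = 20 (j = 5*4 = 20)
T(a, d) = -4 (T(a, d) = 5 - 1*9 = 5 - 9 = -4)
X(Q) = -4 + √2*√Q (X(Q) = -4 + √(Q + Q) = -4 + √(2*Q) = -4 + √2*√Q)
R = -√(-51 + √102)/4 (R = -√((-4 + √2*√51) - 47)/4 = -√((-4 + √102) - 47)/4 = -√(-51 + √102)/4 ≈ -1.5988*I)
(w + R) + o(147, 2) = (881 - I*√(51 - √102)/4) + 147 = 1028 - I*√(51 - √102)/4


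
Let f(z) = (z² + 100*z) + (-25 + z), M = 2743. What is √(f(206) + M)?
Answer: 2*√16490 ≈ 256.83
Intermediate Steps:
f(z) = -25 + z² + 101*z
√(f(206) + M) = √((-25 + 206² + 101*206) + 2743) = √((-25 + 42436 + 20806) + 2743) = √(63217 + 2743) = √65960 = 2*√16490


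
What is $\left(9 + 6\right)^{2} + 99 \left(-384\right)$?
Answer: $-37791$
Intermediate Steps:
$\left(9 + 6\right)^{2} + 99 \left(-384\right) = 15^{2} - 38016 = 225 - 38016 = -37791$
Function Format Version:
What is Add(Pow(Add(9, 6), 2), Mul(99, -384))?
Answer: -37791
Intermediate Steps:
Add(Pow(Add(9, 6), 2), Mul(99, -384)) = Add(Pow(15, 2), -38016) = Add(225, -38016) = -37791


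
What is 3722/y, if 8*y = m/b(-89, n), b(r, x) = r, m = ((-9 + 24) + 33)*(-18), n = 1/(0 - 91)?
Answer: 165629/54 ≈ 3067.2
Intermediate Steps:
n = -1/91 (n = 1/(-91) = -1/91 ≈ -0.010989)
m = -864 (m = (15 + 33)*(-18) = 48*(-18) = -864)
y = 108/89 (y = (-864/(-89))/8 = (-864*(-1/89))/8 = (⅛)*(864/89) = 108/89 ≈ 1.2135)
3722/y = 3722/(108/89) = 3722*(89/108) = 165629/54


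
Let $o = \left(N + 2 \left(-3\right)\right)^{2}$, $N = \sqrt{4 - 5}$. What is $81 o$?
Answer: $2835 - 972 i \approx 2835.0 - 972.0 i$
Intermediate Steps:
$N = i$ ($N = \sqrt{-1} = i \approx 1.0 i$)
$o = \left(-6 + i\right)^{2}$ ($o = \left(i + 2 \left(-3\right)\right)^{2} = \left(i - 6\right)^{2} = \left(-6 + i\right)^{2} \approx 35.0 - 12.0 i$)
$81 o = 81 \left(6 - i\right)^{2}$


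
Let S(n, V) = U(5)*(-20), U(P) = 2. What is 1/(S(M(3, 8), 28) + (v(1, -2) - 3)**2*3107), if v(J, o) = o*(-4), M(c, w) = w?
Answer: 1/77635 ≈ 1.2881e-5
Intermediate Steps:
S(n, V) = -40 (S(n, V) = 2*(-20) = -40)
v(J, o) = -4*o
1/(S(M(3, 8), 28) + (v(1, -2) - 3)**2*3107) = 1/(-40 + (-4*(-2) - 3)**2*3107) = 1/(-40 + (8 - 3)**2*3107) = 1/(-40 + 5**2*3107) = 1/(-40 + 25*3107) = 1/(-40 + 77675) = 1/77635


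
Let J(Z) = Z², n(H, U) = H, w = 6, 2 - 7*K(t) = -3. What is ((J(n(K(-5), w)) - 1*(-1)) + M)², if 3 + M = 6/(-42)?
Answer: 6400/2401 ≈ 2.6656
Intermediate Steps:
K(t) = 5/7 (K(t) = 2/7 - ⅐*(-3) = 2/7 + 3/7 = 5/7)
M = -22/7 (M = -3 + 6/(-42) = -3 + 6*(-1/42) = -3 - ⅐ = -22/7 ≈ -3.1429)
((J(n(K(-5), w)) - 1*(-1)) + M)² = (((5/7)² - 1*(-1)) - 22/7)² = ((25/49 + 1) - 22/7)² = (74/49 - 22/7)² = (-80/49)² = 6400/2401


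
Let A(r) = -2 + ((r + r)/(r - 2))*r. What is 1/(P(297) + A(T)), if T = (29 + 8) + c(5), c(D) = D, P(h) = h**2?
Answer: 5/441476 ≈ 1.1326e-5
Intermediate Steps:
T = 42 (T = (29 + 8) + 5 = 37 + 5 = 42)
A(r) = -2 + 2*r**2/(-2 + r) (A(r) = -2 + ((2*r)/(-2 + r))*r = -2 + (2*r/(-2 + r))*r = -2 + 2*r**2/(-2 + r))
1/(P(297) + A(T)) = 1/(297**2 + 2*(2 + 42**2 - 1*42)/(-2 + 42)) = 1/(88209 + 2*(2 + 1764 - 42)/40) = 1/(88209 + 2*(1/40)*1724) = 1/(88209 + 431/5) = 1/(441476/5) = 5/441476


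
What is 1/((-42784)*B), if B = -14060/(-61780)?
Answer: -3089/30077152 ≈ -0.00010270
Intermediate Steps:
B = 703/3089 (B = -14060*(-1/61780) = 703/3089 ≈ 0.22758)
1/((-42784)*B) = 1/((-42784)*(703/3089)) = -1/42784*3089/703 = -3089/30077152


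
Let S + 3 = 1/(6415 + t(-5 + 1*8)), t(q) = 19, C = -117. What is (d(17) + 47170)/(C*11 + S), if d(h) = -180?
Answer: -302333660/8299859 ≈ -36.426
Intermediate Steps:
S = -19301/6434 (S = -3 + 1/(6415 + 19) = -3 + 1/6434 = -19301/6434 ≈ -2.9998)
(d(17) + 47170)/(C*11 + S) = (-180 + 47170)/(-117*11 - 19301/6434) = 46990/(-1287 - 19301/6434) = 46990/(-8299859/6434) = 46990*(-6434/8299859) = -302333660/8299859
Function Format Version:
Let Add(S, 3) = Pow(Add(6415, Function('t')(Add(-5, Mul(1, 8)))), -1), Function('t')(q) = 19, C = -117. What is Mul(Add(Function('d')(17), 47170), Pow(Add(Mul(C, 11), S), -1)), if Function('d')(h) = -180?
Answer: Rational(-302333660, 8299859) ≈ -36.426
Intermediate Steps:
S = Rational(-19301, 6434) (S = Add(-3, Pow(Add(6415, 19), -1)) = Add(-3, Pow(6434, -1)) = Add(-3, Rational(1, 6434)) = Rational(-19301, 6434) ≈ -2.9998)
Mul(Add(Function('d')(17), 47170), Pow(Add(Mul(C, 11), S), -1)) = Mul(Add(-180, 47170), Pow(Add(Mul(-117, 11), Rational(-19301, 6434)), -1)) = Mul(46990, Pow(Add(-1287, Rational(-19301, 6434)), -1)) = Mul(46990, Pow(Rational(-8299859, 6434), -1)) = Mul(46990, Rational(-6434, 8299859)) = Rational(-302333660, 8299859)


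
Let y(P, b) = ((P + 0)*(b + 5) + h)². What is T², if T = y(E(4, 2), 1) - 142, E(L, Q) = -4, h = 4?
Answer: 66564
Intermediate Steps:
y(P, b) = (4 + P*(5 + b))² (y(P, b) = ((P + 0)*(b + 5) + 4)² = (P*(5 + b) + 4)² = (4 + P*(5 + b))²)
T = 258 (T = (4 + 5*(-4) - 4*1)² - 142 = (4 - 20 - 4)² - 142 = (-20)² - 142 = 400 - 142 = 258)
T² = 258² = 66564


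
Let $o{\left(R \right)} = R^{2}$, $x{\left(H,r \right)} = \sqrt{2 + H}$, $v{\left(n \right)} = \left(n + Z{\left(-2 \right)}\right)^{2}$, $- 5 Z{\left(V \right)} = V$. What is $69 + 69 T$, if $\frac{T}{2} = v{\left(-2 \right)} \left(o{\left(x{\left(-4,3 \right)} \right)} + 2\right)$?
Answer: $69$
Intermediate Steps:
$Z{\left(V \right)} = - \frac{V}{5}$
$v{\left(n \right)} = \left(\frac{2}{5} + n\right)^{2}$ ($v{\left(n \right)} = \left(n - - \frac{2}{5}\right)^{2} = \left(n + \frac{2}{5}\right)^{2} = \left(\frac{2}{5} + n\right)^{2}$)
$T = 0$ ($T = 2 \frac{\left(2 + 5 \left(-2\right)\right)^{2}}{25} \left(\left(\sqrt{2 - 4}\right)^{2} + 2\right) = 2 \frac{\left(2 - 10\right)^{2}}{25} \left(\left(\sqrt{-2}\right)^{2} + 2\right) = 2 \frac{\left(-8\right)^{2}}{25} \left(\left(i \sqrt{2}\right)^{2} + 2\right) = 2 \cdot \frac{1}{25} \cdot 64 \left(-2 + 2\right) = 2 \cdot \frac{64}{25} \cdot 0 = 2 \cdot 0 = 0$)
$69 + 69 T = 69 + 69 \cdot 0 = 69 + 0 = 69$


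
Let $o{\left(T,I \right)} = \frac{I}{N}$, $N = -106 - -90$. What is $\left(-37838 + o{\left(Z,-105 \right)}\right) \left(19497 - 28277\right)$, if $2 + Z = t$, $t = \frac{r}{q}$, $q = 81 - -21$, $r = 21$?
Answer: $\frac{1328640085}{4} \approx 3.3216 \cdot 10^{8}$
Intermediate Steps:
$N = -16$ ($N = -106 + 90 = -16$)
$q = 102$ ($q = 81 + 21 = 102$)
$t = \frac{7}{34}$ ($t = \frac{21}{102} = 21 \cdot \frac{1}{102} = \frac{7}{34} \approx 0.20588$)
$Z = - \frac{61}{34}$ ($Z = -2 + \frac{7}{34} = - \frac{61}{34} \approx -1.7941$)
$o{\left(T,I \right)} = - \frac{I}{16}$ ($o{\left(T,I \right)} = \frac{I}{-16} = I \left(- \frac{1}{16}\right) = - \frac{I}{16}$)
$\left(-37838 + o{\left(Z,-105 \right)}\right) \left(19497 - 28277\right) = \left(-37838 - - \frac{105}{16}\right) \left(19497 - 28277\right) = \left(-37838 + \frac{105}{16}\right) \left(-8780\right) = \left(- \frac{605303}{16}\right) \left(-8780\right) = \frac{1328640085}{4}$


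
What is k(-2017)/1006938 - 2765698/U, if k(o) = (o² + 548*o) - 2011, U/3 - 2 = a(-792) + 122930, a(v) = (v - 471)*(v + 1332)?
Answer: 645933448391/140741738136 ≈ 4.5895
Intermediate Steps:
a(v) = (-471 + v)*(1332 + v)
U = -1677264 (U = 6 + 3*((-627372 + (-792)² + 861*(-792)) + 122930) = 6 + 3*((-627372 + 627264 - 681912) + 122930) = 6 + 3*(-682020 + 122930) = 6 + 3*(-559090) = 6 - 1677270 = -1677264)
k(o) = -2011 + o² + 548*o
k(-2017)/1006938 - 2765698/U = (-2011 + (-2017)² + 548*(-2017))/1006938 - 2765698/(-1677264) = (-2011 + 4068289 - 1105316)*(1/1006938) - 2765698*(-1/1677264) = 2960962*(1/1006938) + 1382849/838632 = 1480481/503469 + 1382849/838632 = 645933448391/140741738136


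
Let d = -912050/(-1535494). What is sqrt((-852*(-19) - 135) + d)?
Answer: 2*sqrt(2365639371784538)/767747 ≈ 126.70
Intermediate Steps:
d = 456025/767747 (d = -912050*(-1/1535494) = 456025/767747 ≈ 0.59398)
sqrt((-852*(-19) - 135) + d) = sqrt((-852*(-19) - 135) + 456025/767747) = sqrt((16188 - 135) + 456025/767747) = sqrt(16053 + 456025/767747) = sqrt(12325098616/767747) = 2*sqrt(2365639371784538)/767747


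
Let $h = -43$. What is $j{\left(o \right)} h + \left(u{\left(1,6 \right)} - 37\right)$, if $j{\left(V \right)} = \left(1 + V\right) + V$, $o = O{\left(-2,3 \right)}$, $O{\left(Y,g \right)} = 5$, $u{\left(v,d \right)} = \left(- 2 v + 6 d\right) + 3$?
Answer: $-473$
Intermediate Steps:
$u{\left(v,d \right)} = 3 - 2 v + 6 d$
$o = 5$
$j{\left(V \right)} = 1 + 2 V$
$j{\left(o \right)} h + \left(u{\left(1,6 \right)} - 37\right) = \left(1 + 2 \cdot 5\right) \left(-43\right) + \left(\left(3 - 2 + 6 \cdot 6\right) - 37\right) = \left(1 + 10\right) \left(-43\right) + \left(\left(3 - 2 + 36\right) - 37\right) = 11 \left(-43\right) + \left(37 - 37\right) = -473 + 0 = -473$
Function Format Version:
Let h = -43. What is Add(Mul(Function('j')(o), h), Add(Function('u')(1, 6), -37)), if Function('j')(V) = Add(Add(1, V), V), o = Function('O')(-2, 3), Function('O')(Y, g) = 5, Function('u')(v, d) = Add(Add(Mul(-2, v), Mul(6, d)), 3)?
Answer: -473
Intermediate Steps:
Function('u')(v, d) = Add(3, Mul(-2, v), Mul(6, d))
o = 5
Function('j')(V) = Add(1, Mul(2, V))
Add(Mul(Function('j')(o), h), Add(Function('u')(1, 6), -37)) = Add(Mul(Add(1, Mul(2, 5)), -43), Add(Add(3, Mul(-2, 1), Mul(6, 6)), -37)) = Add(Mul(Add(1, 10), -43), Add(Add(3, -2, 36), -37)) = Add(Mul(11, -43), Add(37, -37)) = Add(-473, 0) = -473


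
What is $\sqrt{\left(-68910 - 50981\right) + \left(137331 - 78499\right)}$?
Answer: $i \sqrt{61059} \approx 247.1 i$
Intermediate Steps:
$\sqrt{\left(-68910 - 50981\right) + \left(137331 - 78499\right)} = \sqrt{-119891 + 58832} = \sqrt{-61059} = i \sqrt{61059}$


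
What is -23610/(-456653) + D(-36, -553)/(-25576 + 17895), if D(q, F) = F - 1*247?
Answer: 546670810/3507551693 ≈ 0.15586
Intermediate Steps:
D(q, F) = -247 + F (D(q, F) = F - 247 = -247 + F)
-23610/(-456653) + D(-36, -553)/(-25576 + 17895) = -23610/(-456653) + (-247 - 553)/(-25576 + 17895) = -23610*(-1/456653) - 800/(-7681) = 23610/456653 - 800*(-1/7681) = 23610/456653 + 800/7681 = 546670810/3507551693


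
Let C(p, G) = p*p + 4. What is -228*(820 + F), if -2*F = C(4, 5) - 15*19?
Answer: -217170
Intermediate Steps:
C(p, G) = 4 + p² (C(p, G) = p² + 4 = 4 + p²)
F = 265/2 (F = -((4 + 4²) - 15*19)/2 = -((4 + 16) - 285)/2 = -(20 - 285)/2 = -½*(-265) = 265/2 ≈ 132.50)
-228*(820 + F) = -228*(820 + 265/2) = -228*1905/2 = -217170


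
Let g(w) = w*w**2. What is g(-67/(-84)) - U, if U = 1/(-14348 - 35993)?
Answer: 15141302887/29837312064 ≈ 0.50746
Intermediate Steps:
g(w) = w**3
U = -1/50341 (U = 1/(-50341) = -1/50341 ≈ -1.9865e-5)
g(-67/(-84)) - U = (-67/(-84))**3 - 1*(-1/50341) = (-67*(-1/84))**3 + 1/50341 = (67/84)**3 + 1/50341 = 300763/592704 + 1/50341 = 15141302887/29837312064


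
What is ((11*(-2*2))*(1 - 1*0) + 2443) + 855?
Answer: 3254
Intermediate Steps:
((11*(-2*2))*(1 - 1*0) + 2443) + 855 = ((11*(-4))*(1 + 0) + 2443) + 855 = (-44*1 + 2443) + 855 = (-44 + 2443) + 855 = 2399 + 855 = 3254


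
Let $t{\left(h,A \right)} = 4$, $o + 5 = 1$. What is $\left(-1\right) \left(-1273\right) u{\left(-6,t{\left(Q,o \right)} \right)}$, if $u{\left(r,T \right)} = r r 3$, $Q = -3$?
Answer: $137484$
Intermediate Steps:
$o = -4$ ($o = -5 + 1 = -4$)
$u{\left(r,T \right)} = 3 r^{2}$ ($u{\left(r,T \right)} = r^{2} \cdot 3 = 3 r^{2}$)
$\left(-1\right) \left(-1273\right) u{\left(-6,t{\left(Q,o \right)} \right)} = \left(-1\right) \left(-1273\right) 3 \left(-6\right)^{2} = 1273 \cdot 3 \cdot 36 = 1273 \cdot 108 = 137484$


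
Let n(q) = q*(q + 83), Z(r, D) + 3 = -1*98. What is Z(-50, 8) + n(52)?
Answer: 6919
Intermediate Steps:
Z(r, D) = -101 (Z(r, D) = -3 - 1*98 = -3 - 98 = -101)
n(q) = q*(83 + q)
Z(-50, 8) + n(52) = -101 + 52*(83 + 52) = -101 + 52*135 = -101 + 7020 = 6919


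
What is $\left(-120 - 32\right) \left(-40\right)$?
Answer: $6080$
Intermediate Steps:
$\left(-120 - 32\right) \left(-40\right) = \left(-152\right) \left(-40\right) = 6080$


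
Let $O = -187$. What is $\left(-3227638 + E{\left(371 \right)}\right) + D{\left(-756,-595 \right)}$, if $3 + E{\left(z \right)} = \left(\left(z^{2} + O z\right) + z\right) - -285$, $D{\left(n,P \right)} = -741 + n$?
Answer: $-3160218$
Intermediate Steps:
$E{\left(z \right)} = 282 + z^{2} - 186 z$ ($E{\left(z \right)} = -3 - \left(-285 - z^{2} + 186 z\right) = -3 + \left(\left(z^{2} - 186 z\right) + 285\right) = -3 + \left(285 + z^{2} - 186 z\right) = 282 + z^{2} - 186 z$)
$\left(-3227638 + E{\left(371 \right)}\right) + D{\left(-756,-595 \right)} = \left(-3227638 + \left(282 + 371^{2} - 69006\right)\right) - 1497 = \left(-3227638 + \left(282 + 137641 - 69006\right)\right) - 1497 = \left(-3227638 + 68917\right) - 1497 = -3158721 - 1497 = -3160218$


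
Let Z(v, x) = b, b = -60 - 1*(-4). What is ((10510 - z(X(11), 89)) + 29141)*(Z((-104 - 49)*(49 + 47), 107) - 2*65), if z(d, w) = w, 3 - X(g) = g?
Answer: -7358532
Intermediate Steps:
X(g) = 3 - g
b = -56 (b = -60 + 4 = -56)
Z(v, x) = -56
((10510 - z(X(11), 89)) + 29141)*(Z((-104 - 49)*(49 + 47), 107) - 2*65) = ((10510 - 1*89) + 29141)*(-56 - 2*65) = ((10510 - 89) + 29141)*(-56 - 130) = (10421 + 29141)*(-186) = 39562*(-186) = -7358532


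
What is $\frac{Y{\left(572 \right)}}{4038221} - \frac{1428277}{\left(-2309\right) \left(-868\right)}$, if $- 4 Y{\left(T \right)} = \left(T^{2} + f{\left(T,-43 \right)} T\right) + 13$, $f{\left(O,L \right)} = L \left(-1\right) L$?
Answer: $- \frac{2700856765687}{4046725493426} \approx -0.66742$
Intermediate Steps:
$f{\left(O,L \right)} = - L^{2}$ ($f{\left(O,L \right)} = - L L = - L^{2}$)
$Y{\left(T \right)} = - \frac{13}{4} - \frac{T^{2}}{4} + \frac{1849 T}{4}$ ($Y{\left(T \right)} = - \frac{\left(T^{2} + - \left(-43\right)^{2} T\right) + 13}{4} = - \frac{\left(T^{2} + \left(-1\right) 1849 T\right) + 13}{4} = - \frac{\left(T^{2} - 1849 T\right) + 13}{4} = - \frac{13 + T^{2} - 1849 T}{4} = - \frac{13}{4} - \frac{T^{2}}{4} + \frac{1849 T}{4}$)
$\frac{Y{\left(572 \right)}}{4038221} - \frac{1428277}{\left(-2309\right) \left(-868\right)} = \frac{- \frac{13}{4} - \frac{572^{2}}{4} + \frac{1849}{4} \cdot 572}{4038221} - \frac{1428277}{\left(-2309\right) \left(-868\right)} = \left(- \frac{13}{4} - 81796 + 264407\right) \frac{1}{4038221} - \frac{1428277}{2004212} = \frac{730431}{4} \cdot \frac{1}{4038221} - \frac{1428277}{2004212} = \frac{730431}{16152884} - \frac{1428277}{2004212} = - \frac{2700856765687}{4046725493426}$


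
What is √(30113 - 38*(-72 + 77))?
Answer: √29923 ≈ 172.98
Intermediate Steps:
√(30113 - 38*(-72 + 77)) = √(30113 - 38*5) = √(30113 - 190) = √29923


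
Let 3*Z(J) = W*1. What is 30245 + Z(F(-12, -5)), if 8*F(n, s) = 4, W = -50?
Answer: 90685/3 ≈ 30228.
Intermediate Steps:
F(n, s) = ½ (F(n, s) = (⅛)*4 = ½)
Z(J) = -50/3 (Z(J) = (-50*1)/3 = (⅓)*(-50) = -50/3)
30245 + Z(F(-12, -5)) = 30245 - 50/3 = 90685/3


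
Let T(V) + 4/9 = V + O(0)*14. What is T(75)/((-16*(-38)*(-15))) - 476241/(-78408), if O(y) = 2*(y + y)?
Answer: 60242669/9931680 ≈ 6.0657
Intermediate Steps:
O(y) = 4*y (O(y) = 2*(2*y) = 4*y)
T(V) = -4/9 + V (T(V) = -4/9 + (V + (4*0)*14) = -4/9 + (V + 0*14) = -4/9 + (V + 0) = -4/9 + V)
T(75)/((-16*(-38)*(-15))) - 476241/(-78408) = (-4/9 + 75)/((-16*(-38)*(-15))) - 476241/(-78408) = 671/(9*((608*(-15)))) - 476241*(-1/78408) = (671/9)/(-9120) + 158747/26136 = (671/9)*(-1/9120) + 158747/26136 = -671/82080 + 158747/26136 = 60242669/9931680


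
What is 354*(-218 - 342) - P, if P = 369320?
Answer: -567560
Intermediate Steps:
354*(-218 - 342) - P = 354*(-218 - 342) - 1*369320 = 354*(-560) - 369320 = -198240 - 369320 = -567560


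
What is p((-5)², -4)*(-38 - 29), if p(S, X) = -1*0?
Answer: 0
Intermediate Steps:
p(S, X) = 0
p((-5)², -4)*(-38 - 29) = 0*(-38 - 29) = 0*(-67) = 0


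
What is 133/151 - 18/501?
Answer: 21305/25217 ≈ 0.84487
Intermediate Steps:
133/151 - 18/501 = 133*(1/151) - 18*1/501 = 133/151 - 6/167 = 21305/25217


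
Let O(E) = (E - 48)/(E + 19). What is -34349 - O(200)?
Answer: -7522583/219 ≈ -34350.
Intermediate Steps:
O(E) = (-48 + E)/(19 + E)
-34349 - O(200) = -34349 - (-48 + 200)/(19 + 200) = -34349 - 152/219 = -7522583/219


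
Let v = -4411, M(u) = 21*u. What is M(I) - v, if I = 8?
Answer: 4579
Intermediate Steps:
M(I) - v = 21*8 - 1*(-4411) = 168 + 4411 = 4579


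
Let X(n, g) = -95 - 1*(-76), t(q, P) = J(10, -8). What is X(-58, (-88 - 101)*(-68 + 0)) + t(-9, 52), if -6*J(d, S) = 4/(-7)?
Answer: -397/21 ≈ -18.905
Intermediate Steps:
J(d, S) = 2/21 (J(d, S) = -2/(3*(-7)) = -2*(-1)/(3*7) = -⅙*(-4/7) = 2/21)
t(q, P) = 2/21
X(n, g) = -19 (X(n, g) = -95 + 76 = -19)
X(-58, (-88 - 101)*(-68 + 0)) + t(-9, 52) = -19 + 2/21 = -397/21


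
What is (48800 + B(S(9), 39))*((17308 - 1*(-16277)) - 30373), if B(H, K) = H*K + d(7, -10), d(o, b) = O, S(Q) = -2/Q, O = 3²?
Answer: 470240012/3 ≈ 1.5675e+8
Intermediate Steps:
O = 9
d(o, b) = 9
B(H, K) = 9 + H*K (B(H, K) = H*K + 9 = 9 + H*K)
(48800 + B(S(9), 39))*((17308 - 1*(-16277)) - 30373) = (48800 + (9 - 2/9*39))*((17308 - 1*(-16277)) - 30373) = (48800 + (9 - 2*⅑*39))*((17308 + 16277) - 30373) = (48800 + (9 - 2/9*39))*(33585 - 30373) = (48800 + (9 - 26/3))*3212 = (48800 + ⅓)*3212 = (146401/3)*3212 = 470240012/3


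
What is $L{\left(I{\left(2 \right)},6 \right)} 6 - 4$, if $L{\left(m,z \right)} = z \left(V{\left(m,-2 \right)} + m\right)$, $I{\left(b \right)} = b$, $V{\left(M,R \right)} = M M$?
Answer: $212$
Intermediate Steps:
$V{\left(M,R \right)} = M^{2}$
$L{\left(m,z \right)} = z \left(m + m^{2}\right)$ ($L{\left(m,z \right)} = z \left(m^{2} + m\right) = z \left(m + m^{2}\right)$)
$L{\left(I{\left(2 \right)},6 \right)} 6 - 4 = 2 \cdot 6 \left(1 + 2\right) 6 - 4 = 2 \cdot 6 \cdot 3 \cdot 6 - 4 = 36 \cdot 6 - 4 = 216 - 4 = 212$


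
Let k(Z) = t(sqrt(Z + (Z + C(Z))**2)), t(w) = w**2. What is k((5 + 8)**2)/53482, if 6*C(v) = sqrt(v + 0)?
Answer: 81601/148104 ≈ 0.55097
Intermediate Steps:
C(v) = sqrt(v)/6 (C(v) = sqrt(v + 0)/6 = sqrt(v)/6)
k(Z) = Z + (Z + sqrt(Z)/6)**2 (k(Z) = (sqrt(Z + (Z + sqrt(Z)/6)**2))**2 = Z + (Z + sqrt(Z)/6)**2)
k((5 + 8)**2)/53482 = ((5 + 8)**2 + (sqrt((5 + 8)**2) + 6*(5 + 8)**2)**2/36)/53482 = (13**2 + (sqrt(13**2) + 6*13**2)**2/36)*(1/53482) = (169 + (sqrt(169) + 6*169)**2/36)*(1/53482) = (169 + (13 + 1014)**2/36)*(1/53482) = (169 + (1/36)*1027**2)*(1/53482) = (169 + (1/36)*1054729)*(1/53482) = (169 + 1054729/36)*(1/53482) = (1060813/36)*(1/53482) = 81601/148104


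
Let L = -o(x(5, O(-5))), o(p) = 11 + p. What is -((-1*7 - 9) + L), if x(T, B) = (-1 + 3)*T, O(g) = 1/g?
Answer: 37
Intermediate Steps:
O(g) = 1/g
x(T, B) = 2*T
L = -21 (L = -(11 + 2*5) = -(11 + 10) = -1*21 = -21)
-((-1*7 - 9) + L) = -((-1*7 - 9) - 21) = -((-7 - 9) - 21) = -(-16 - 21) = -1*(-37) = 37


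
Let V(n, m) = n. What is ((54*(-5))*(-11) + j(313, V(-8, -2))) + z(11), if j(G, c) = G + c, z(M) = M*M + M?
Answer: 3407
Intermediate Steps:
z(M) = M + M**2 (z(M) = M**2 + M = M + M**2)
((54*(-5))*(-11) + j(313, V(-8, -2))) + z(11) = ((54*(-5))*(-11) + (313 - 8)) + 11*(1 + 11) = (-270*(-11) + 305) + 11*12 = (2970 + 305) + 132 = 3275 + 132 = 3407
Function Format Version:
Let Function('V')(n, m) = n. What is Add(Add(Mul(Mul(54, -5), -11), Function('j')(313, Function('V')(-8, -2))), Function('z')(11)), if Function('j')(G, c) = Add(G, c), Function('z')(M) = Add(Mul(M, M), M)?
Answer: 3407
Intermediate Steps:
Function('z')(M) = Add(M, Pow(M, 2)) (Function('z')(M) = Add(Pow(M, 2), M) = Add(M, Pow(M, 2)))
Add(Add(Mul(Mul(54, -5), -11), Function('j')(313, Function('V')(-8, -2))), Function('z')(11)) = Add(Add(Mul(Mul(54, -5), -11), Add(313, -8)), Mul(11, Add(1, 11))) = Add(Add(Mul(-270, -11), 305), Mul(11, 12)) = Add(Add(2970, 305), 132) = Add(3275, 132) = 3407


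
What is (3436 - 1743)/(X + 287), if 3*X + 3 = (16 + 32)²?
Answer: 1693/1054 ≈ 1.6063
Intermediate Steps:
X = 767 (X = -1 + (16 + 32)²/3 = -1 + (⅓)*48² = -1 + (⅓)*2304 = -1 + 768 = 767)
(3436 - 1743)/(X + 287) = (3436 - 1743)/(767 + 287) = 1693/1054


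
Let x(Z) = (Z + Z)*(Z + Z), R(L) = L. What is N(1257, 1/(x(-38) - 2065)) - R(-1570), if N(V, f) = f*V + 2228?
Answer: 4698545/1237 ≈ 3798.3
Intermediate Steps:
x(Z) = 4*Z² (x(Z) = (2*Z)*(2*Z) = 4*Z²)
N(V, f) = 2228 + V*f (N(V, f) = V*f + 2228 = 2228 + V*f)
N(1257, 1/(x(-38) - 2065)) - R(-1570) = (2228 + 1257/(4*(-38)² - 2065)) - 1*(-1570) = (2228 + 1257/(4*1444 - 2065)) + 1570 = (2228 + 1257/(5776 - 2065)) + 1570 = (2228 + 1257/3711) + 1570 = (2228 + 1257*(1/3711)) + 1570 = (2228 + 419/1237) + 1570 = 2756455/1237 + 1570 = 4698545/1237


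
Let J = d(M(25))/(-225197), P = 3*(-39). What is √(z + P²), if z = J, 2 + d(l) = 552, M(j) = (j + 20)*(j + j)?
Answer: √694219562248051/225197 ≈ 117.00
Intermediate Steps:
P = -117
M(j) = 2*j*(20 + j) (M(j) = (20 + j)*(2*j) = 2*j*(20 + j))
d(l) = 550 (d(l) = -2 + 552 = 550)
J = -550/225197 (J = 550/(-225197) = 550*(-1/225197) = -550/225197 ≈ -0.0024423)
z = -550/225197 ≈ -0.0024423
√(z + P²) = √(-550/225197 + (-117)²) = √(-550/225197 + 13689) = √(3082721183/225197) = √694219562248051/225197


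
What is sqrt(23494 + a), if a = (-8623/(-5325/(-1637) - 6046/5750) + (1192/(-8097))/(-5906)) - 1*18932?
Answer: sqrt(9895724629593511884911381560827)/123864739959642 ≈ 25.397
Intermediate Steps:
a = -5660373647345229809/247729479919284 (a = (-8623/(-5325*(-1/1637) - 6046*1/5750) + (1192*(-1/8097))*(-1/5906)) - 18932 = (-8623/(5325/1637 - 3023/2875) - 1192/8097*(-1/5906)) - 18932 = (-8623/10360724/4706375 + 596/23910441) - 18932 = (-8623*4706375/10360724 + 596/23910441) - 18932 = (-40583071625/10360724 + 596/23910441) - 18932 = -970359133513345121/247729479919284 - 18932 = -5660373647345229809/247729479919284 ≈ -22849.)
sqrt(23494 + a) = sqrt(23494 - 5660373647345229809/247729479919284) = sqrt(159782753878428487/247729479919284) = sqrt(9895724629593511884911381560827)/123864739959642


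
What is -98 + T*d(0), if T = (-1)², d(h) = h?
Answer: -98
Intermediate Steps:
T = 1
-98 + T*d(0) = -98 + 1*0 = -98 + 0 = -98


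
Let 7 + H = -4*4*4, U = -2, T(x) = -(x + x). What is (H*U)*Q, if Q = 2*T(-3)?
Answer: 1704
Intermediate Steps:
T(x) = -2*x
H = -71 (H = -7 - 4*4*4 = -7 - 16*4 = -7 - 64 = -71)
Q = 12 (Q = 2*(-2*(-3)) = 2*6 = 12)
(H*U)*Q = -71*(-2)*12 = 142*12 = 1704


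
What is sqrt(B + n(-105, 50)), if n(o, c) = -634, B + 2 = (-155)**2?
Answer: sqrt(23389) ≈ 152.93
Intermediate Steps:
B = 24023 (B = -2 + (-155)**2 = -2 + 24025 = 24023)
sqrt(B + n(-105, 50)) = sqrt(24023 - 634) = sqrt(23389)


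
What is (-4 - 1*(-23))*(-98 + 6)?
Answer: -1748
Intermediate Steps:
(-4 - 1*(-23))*(-98 + 6) = (-4 + 23)*(-92) = 19*(-92) = -1748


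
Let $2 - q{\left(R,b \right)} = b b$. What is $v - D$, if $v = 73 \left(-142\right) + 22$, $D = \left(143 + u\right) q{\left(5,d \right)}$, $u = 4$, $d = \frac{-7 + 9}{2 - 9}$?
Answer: $-10626$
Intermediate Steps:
$d = - \frac{2}{7}$ ($d = \frac{2}{-7} = 2 \left(- \frac{1}{7}\right) = - \frac{2}{7} \approx -0.28571$)
$q{\left(R,b \right)} = 2 - b^{2}$ ($q{\left(R,b \right)} = 2 - b b = 2 - b^{2}$)
$D = 282$ ($D = \left(143 + 4\right) \left(2 - \left(- \frac{2}{7}\right)^{2}\right) = 147 \left(2 - \frac{4}{49}\right) = 147 \cdot \frac{94}{49} = 282$)
$v = -10344$ ($v = -10366 + 22 = -10344$)
$v - D = -10344 - 282 = -10626$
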